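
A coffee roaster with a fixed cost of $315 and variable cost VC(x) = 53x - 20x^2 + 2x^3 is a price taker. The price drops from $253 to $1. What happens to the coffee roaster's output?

AVC = 53 - 20x + 2x^2, minimized at x = 5 where min AVC = $3. MC = 53 - 40x + 6x^2.
With P = $253 above the shutdown price, P = MC gives x = 10.
At P = $1 < min AVC = $3, price no longer covers variable cost at any output, so the firm shuts down: x = 0.

Output falls from 10 to 0 (the firm shuts down)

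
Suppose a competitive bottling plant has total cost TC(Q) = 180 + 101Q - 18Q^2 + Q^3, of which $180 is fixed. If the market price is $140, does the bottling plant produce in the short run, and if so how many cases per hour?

Produce at Q = 13

Variable cost is VC = 101Q - 18Q^2 + Q^3, so AVC = VC/Q = 101 - 18Q + Q^2 and MC = dTC/dQ = 101 - 36Q + 3Q^2.
AVC is minimized where dAVC/dQ = -18 + 2Q = 0, at Q = 9; min AVC = 101 - 18·9 + 9^2 = $20.
Since P = $140 ≥ min AVC = $20, price covers variable cost and the firm should produce.
Set P = MC: 140 = 101 - 36Q + 3Q^2 → -39 - 36Q + 3Q^2 = 0. The roots are Q = -1 and Q = 13; the profit-maximizing output is on the rising part of MC, so Q* = 13.
Check: AVC at Q = 13 is $36 ≤ P, so revenue covers variable cost.
Profit = P·Q − TC = 140·13 − 648 = $1172.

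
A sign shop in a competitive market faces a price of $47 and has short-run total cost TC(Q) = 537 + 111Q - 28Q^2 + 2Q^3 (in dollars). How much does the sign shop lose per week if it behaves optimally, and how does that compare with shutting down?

Profit = -$281 at Q = 8

AVC = 111 - 28Q + 2Q^2 has its minimum $13 at Q = 7; price $47 clears that bar, so the firm operates.
MC = 111 - 56Q + 6Q^2. Setting P = MC and taking the root on the rising branch gives Q* = 8.
TR = 47·8 = 376. TC = 537 + 120 = 657. Profit = 376 − 657 = -$281.
That loss of $281 beats the $537 the firm would lose by shutting down; producing recovers $256 of fixed cost.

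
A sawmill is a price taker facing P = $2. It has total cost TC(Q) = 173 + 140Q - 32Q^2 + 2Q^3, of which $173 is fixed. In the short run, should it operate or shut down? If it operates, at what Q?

Strip out fixed cost: VC = 140Q - 32Q^2 + 2Q^3. Then AVC = 140 - 32Q + 2Q^2 and MC = 140 - 64Q + 6Q^2.
AVC hits its minimum where MC = AVC, at Q = 8, giving min AVC = 140 - 32·8 + 2·8^2 = $12.
Since P = $2 < min AVC = $12, price fails to cover variable cost at any output.
Shutting down limits the loss to fixed cost, $173.

Shut down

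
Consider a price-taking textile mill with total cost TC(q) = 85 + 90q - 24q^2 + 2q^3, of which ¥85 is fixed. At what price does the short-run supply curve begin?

¥18 per unit

Short-run supply begins at min AVC. From VC = 90q - 24q^2 + 2q^3, AVC = 90 - 24q + 2q^2.
At the minimum of AVC, MC = AVC. MC = 90 - 48q + 6q^2; setting MC = AVC gives 4q^2 - 24q = 0, so q = 6. min AVC = 18.
For P < ¥18 the firm produces nothing.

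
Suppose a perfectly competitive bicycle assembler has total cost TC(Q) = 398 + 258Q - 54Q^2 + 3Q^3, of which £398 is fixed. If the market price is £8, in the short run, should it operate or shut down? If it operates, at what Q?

Variable cost is VC = 258Q - 54Q^2 + 3Q^3, so AVC = VC/Q = 258 - 54Q + 3Q^2 and MC = dTC/dQ = 258 - 108Q + 9Q^2.
AVC is minimized where dAVC/dQ = -54 + 6Q = 0, at Q = 9; min AVC = 258 - 54·9 + 3·9^2 = £15.
Since P = £8 < min AVC = £15, price fails to cover variable cost at any output.
The firm minimizes its loss by shutting down and losing only its fixed cost of £398.

Shut down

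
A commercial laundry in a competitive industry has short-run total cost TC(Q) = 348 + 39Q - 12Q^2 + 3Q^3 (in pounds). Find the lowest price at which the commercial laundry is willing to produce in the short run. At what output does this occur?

£27 per unit, at Q = 2

Short-run supply begins at min AVC. From VC = 39Q - 12Q^2 + 3Q^3, AVC = 39 - 12Q + 3Q^2.
dAVC/dQ = -12 + 6Q = 0 gives Q = 2. min AVC = 39 - 12·2 + 3·2^2 = 27.
The firm shuts down for any P below £27.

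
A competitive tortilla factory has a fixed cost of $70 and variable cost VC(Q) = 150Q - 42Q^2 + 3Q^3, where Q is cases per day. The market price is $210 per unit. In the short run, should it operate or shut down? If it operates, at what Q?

Variable cost is VC = 150Q - 42Q^2 + 3Q^3, so AVC = VC/Q = 150 - 42Q + 3Q^2 and MC = dTC/dQ = 150 - 84Q + 9Q^2.
AVC is minimized where dAVC/dQ = -42 + 6Q = 0, at Q = 7; min AVC = 150 - 42·7 + 3·7^2 = $3.
Because $210 ≥ $3, revenue can cover variable cost; the firm operates.
P = MC gives -60 - 84Q + 9Q^2 = 0, with roots -2/3 and 10. Take the larger (rising MC): Q* = 10.
Check: AVC at Q = 10 is $30 ≤ P, so revenue covers variable cost.
Profit = P·Q − TC = 210·10 − 370 = $1730.

Produce at Q = 10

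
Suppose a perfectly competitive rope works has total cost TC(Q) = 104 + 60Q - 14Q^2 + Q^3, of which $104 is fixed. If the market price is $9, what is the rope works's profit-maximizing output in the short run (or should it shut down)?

Shut down

Strip out fixed cost: VC = 60Q - 14Q^2 + Q^3. Then AVC = 60 - 14Q + Q^2 and MC = 60 - 28Q + 3Q^2.
AVC is minimized where dAVC/dQ = -14 + 2Q = 0, at Q = 7; min AVC = 60 - 14·7 + 7^2 = $11.
P = $9 lies below min AVC = $11; no output level covers variable cost.
The firm minimizes its loss by shutting down and losing only its fixed cost of $104.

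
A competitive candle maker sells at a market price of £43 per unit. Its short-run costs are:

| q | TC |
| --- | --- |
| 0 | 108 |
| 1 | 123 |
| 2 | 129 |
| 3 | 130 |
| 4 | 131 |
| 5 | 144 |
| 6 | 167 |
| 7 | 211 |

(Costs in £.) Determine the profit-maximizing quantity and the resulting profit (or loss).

Compute π = P·q − TC at each output: q=0: -108; q=1: -80; q=2: -43; q=3: -1; q=4: 41; q=5: 71; q=6: 91; q=7: 90.
Profit is maximized at q = 6. AVC there is 59/6 = £9.83 ≤ P, so producing beats shutting down (which would give -£108).

q = 6; profit = £91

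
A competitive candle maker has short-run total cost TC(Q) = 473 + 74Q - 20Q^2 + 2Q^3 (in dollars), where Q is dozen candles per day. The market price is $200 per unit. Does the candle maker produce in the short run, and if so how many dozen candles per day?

From TC, MC = TC'(Q) = 74 - 40Q + 6Q^2 and AVC = VC/Q = 74 - 20Q + 2Q^2.
The AVC parabola has its vertex at Q = 20/4 = 5, where AVC = 74 - 20·5 + 2·5^2 = $24.
Since P = $200 ≥ min AVC = $24, price covers variable cost and the firm should produce.
Solving P = MC: -126 - 40Q + 6Q^2 = 0 ⇒ Q = -7/3 or 9. On the upward-sloping branch, Q* = 9.
Check: AVC at Q = 9 is $56 ≤ P, so revenue covers variable cost.
Profit = P·Q − TC = 200·9 − 977 = $823.

Produce at Q = 9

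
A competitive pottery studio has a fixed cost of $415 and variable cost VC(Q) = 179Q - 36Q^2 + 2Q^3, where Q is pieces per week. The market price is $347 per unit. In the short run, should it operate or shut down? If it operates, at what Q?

Variable cost is VC = 179Q - 36Q^2 + 2Q^3, so AVC = VC/Q = 179 - 36Q + 2Q^2 and MC = dTC/dQ = 179 - 72Q + 6Q^2.
The AVC parabola has its vertex at Q = 36/4 = 9, where AVC = 179 - 36·9 + 2·9^2 = $17.
Since P = $347 ≥ min AVC = $17, price covers variable cost and the firm should produce.
P = MC gives -168 - 72Q + 6Q^2 = 0, with roots -2 and 14. Take the larger (rising MC): Q* = 14.
Check: AVC at Q = 14 is $67 ≤ P, so revenue covers variable cost.
Profit = P·Q − TC = 347·14 − 1353 = $3505.

Produce at Q = 14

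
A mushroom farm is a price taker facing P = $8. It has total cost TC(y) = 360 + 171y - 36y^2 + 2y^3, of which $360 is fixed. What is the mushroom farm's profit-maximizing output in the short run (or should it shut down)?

Variable cost is VC = 171y - 36y^2 + 2y^3, so AVC = VC/y = 171 - 36y + 2y^2 and MC = dTC/dy = 171 - 72y + 6y^2.
AVC hits its minimum where MC = AVC, at y = 9, giving min AVC = 171 - 36·9 + 2·9^2 = $9.
With P < min AVC ($8 < $9), every unit sold adds to the loss.
Best response: produce nothing and absorb the $360 fixed cost.

Shut down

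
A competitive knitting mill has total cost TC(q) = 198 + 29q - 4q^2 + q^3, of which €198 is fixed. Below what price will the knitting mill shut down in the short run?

€25 per unit

The firm shuts down when price falls below the minimum of average variable cost. AVC = VC/q = 29 - 4q + q^2.
At the minimum of AVC, MC = AVC. MC = 29 - 8q + 3q^2; setting MC = AVC gives 2q^2 - 4q = 0, so q = 2. min AVC = 25.
The firm shuts down for any P below €25.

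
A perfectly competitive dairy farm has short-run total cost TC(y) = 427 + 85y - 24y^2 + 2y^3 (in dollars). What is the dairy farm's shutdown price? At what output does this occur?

The shutdown price is the minimum of AVC. VC = 85y - 24y^2 + 2y^3, so AVC = 85 - 24y + 2y^2.
dAVC/dy = -24 + 4y = 0 gives y = 6. min AVC = 85 - 24·6 + 2·6^2 = 13.
For P < $13 the firm produces nothing.

$13 per unit, at y = 6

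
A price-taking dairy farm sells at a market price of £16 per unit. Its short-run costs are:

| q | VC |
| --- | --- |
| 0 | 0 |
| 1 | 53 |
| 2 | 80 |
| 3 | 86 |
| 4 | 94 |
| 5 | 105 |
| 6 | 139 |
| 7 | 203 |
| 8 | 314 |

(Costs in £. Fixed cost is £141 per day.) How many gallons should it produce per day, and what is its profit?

q = 0 (shut down); profit = -£141

Profit at each row (π = 16q − TC): q=0: -141; q=1: -178; q=2: -189; q=3: -179; q=4: -171; q=5: -166; q=6: -184; q=7: -232; q=8: -327.
Profit is highest at q = 0. Equivalently, the lowest AVC in the table is 105/5 ≈ £21 at q = 5, and P = £16 falls below it — price never covers variable cost, so the firm shuts down and loses only its fixed cost.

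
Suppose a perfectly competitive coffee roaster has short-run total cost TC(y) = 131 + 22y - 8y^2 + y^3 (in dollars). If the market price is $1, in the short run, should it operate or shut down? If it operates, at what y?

From TC, MC = TC'(y) = 22 - 16y + 3y^2 and AVC = VC/y = 22 - 8y + y^2.
The AVC parabola has its vertex at y = 8/2 = 4, where AVC = 22 - 8·4 + 4^2 = $6.
With P < min AVC ($1 < $6), every unit sold adds to the loss.
Shutting down limits the loss to fixed cost, $131.

Shut down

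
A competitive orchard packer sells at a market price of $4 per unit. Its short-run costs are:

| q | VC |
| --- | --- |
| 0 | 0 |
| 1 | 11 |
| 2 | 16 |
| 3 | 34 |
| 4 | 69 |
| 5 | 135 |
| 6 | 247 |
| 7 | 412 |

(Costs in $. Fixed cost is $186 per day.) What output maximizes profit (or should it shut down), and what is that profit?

Profit at each row (π = 4q − TC): q=0: -186; q=1: -193; q=2: -194; q=3: -208; q=4: -239; q=5: -301; q=6: -409; q=7: -570.
Profit is highest at q = 0. Equivalently, the lowest AVC in the table is 16/2 ≈ $8 at q = 2, and P = $4 falls below it — price never covers variable cost, so the firm shuts down and loses only its fixed cost.

q = 0 (shut down); profit = -$186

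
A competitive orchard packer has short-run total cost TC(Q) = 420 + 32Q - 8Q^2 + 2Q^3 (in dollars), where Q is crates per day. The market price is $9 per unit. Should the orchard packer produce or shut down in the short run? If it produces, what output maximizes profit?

Shut down

Strip out fixed cost: VC = 32Q - 8Q^2 + 2Q^3. Then AVC = 32 - 8Q + 2Q^2 and MC = 32 - 16Q + 6Q^2.
The AVC parabola has its vertex at Q = 8/4 = 2, where AVC = 32 - 8·2 + 2·2^2 = $24.
Since P = $9 < min AVC = $24, price fails to cover variable cost at any output.
The firm minimizes its loss by shutting down and losing only its fixed cost of $420.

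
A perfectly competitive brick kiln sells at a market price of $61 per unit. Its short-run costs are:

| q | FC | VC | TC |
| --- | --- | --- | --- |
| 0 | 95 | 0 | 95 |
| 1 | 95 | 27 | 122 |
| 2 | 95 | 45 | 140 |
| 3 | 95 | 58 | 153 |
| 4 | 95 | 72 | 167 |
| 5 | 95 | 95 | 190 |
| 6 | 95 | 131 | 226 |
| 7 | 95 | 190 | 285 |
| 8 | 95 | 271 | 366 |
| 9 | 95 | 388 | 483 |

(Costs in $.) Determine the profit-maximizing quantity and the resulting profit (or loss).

q = 7; profit = $142

Compute π = P·q − TC at each output: q=0: -95; q=1: -61; q=2: -18; q=3: 30; q=4: 77; q=5: 115; q=6: 140; q=7: 142; q=8: 122; q=9: 66.
Profit is maximized at q = 7. AVC there is 190/7 = $27.14 ≤ P, so producing beats shutting down (which would give -$95).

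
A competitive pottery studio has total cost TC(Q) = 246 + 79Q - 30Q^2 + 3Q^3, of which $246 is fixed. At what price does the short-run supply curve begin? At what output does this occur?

$4 per unit, at Q = 5

The shutdown price is the minimum of AVC. VC = 79Q - 30Q^2 + 3Q^3, so AVC = 79 - 30Q + 3Q^2.
At the minimum of AVC, MC = AVC. MC = 79 - 60Q + 9Q^2; setting MC = AVC gives 6Q^2 - 30Q = 0, so Q = 5. min AVC = 4.
The firm shuts down for any P below $4.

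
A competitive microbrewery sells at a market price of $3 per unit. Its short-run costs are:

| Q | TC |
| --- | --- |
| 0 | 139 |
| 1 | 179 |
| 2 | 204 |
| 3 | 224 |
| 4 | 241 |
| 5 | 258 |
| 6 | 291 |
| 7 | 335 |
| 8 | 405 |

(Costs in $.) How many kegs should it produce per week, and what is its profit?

Compute π = P·Q − TC at each output: Q=0: -139; Q=1: -176; Q=2: -198; Q=3: -215; Q=4: -229; Q=5: -243; Q=6: -273; Q=7: -314; Q=8: -381.
Profit is highest at Q = 0. Equivalently, the lowest AVC in the table is 119/5 ≈ $23.80 at Q = 5, and P = $3 falls below it — price never covers variable cost, so the firm shuts down and loses only its fixed cost.

Q = 0 (shut down); profit = -$139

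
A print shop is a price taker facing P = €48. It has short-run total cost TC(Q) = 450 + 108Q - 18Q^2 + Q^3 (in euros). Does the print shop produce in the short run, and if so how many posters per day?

Produce at Q = 10

From TC, MC = TC'(Q) = 108 - 36Q + 3Q^2 and AVC = VC/Q = 108 - 18Q + Q^2.
AVC hits its minimum where MC = AVC, at Q = 9, giving min AVC = 108 - 18·9 + 9^2 = €27.
P = €48 exceeds min AVC = €27, so the firm stays open.
Solving P = MC: 60 - 36Q + 3Q^2 = 0 ⇒ Q = 2 or 10. On the upward-sloping branch, Q* = 10.
Check: AVC at Q = 10 is €28 ≤ P, so revenue covers variable cost.
Profit = P·Q − TC = 48·10 − 730 = -€250, a loss, but smaller than the €450 fixed cost the firm would lose by shutting down.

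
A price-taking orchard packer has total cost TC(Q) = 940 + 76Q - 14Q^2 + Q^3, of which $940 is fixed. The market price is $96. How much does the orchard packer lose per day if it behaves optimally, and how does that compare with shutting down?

Profit = -$340 at Q = 10

AVC = 76 - 14Q + Q^2; min AVC = $27 at Q = 7. Since P = $96 ≥ min AVC, the firm produces.
MC = 76 - 28Q + 3Q^2. Setting P = MC and taking the root on the rising branch gives Q* = 10.
TR = 96·10 = 960. TC = 940 + 360 = 1300. Profit = 960 − 1300 = -$340.
That loss of $340 beats the $940 the firm would lose by shutting down; producing recovers $600 of fixed cost.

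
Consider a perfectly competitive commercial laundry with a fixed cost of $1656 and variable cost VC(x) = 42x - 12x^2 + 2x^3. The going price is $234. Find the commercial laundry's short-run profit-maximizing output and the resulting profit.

Profit = -$376 at x = 8

AVC = 42 - 12x + 2x^2 has its minimum $24 at x = 3; price $234 clears that bar, so the firm operates.
With MC = 42 - 24x + 6x^2, P = MC on the upward-sloping part at x* = 8.
TR = 234·8 = 1872. TC = 1656 + 592 = 2248. Profit = 1872 − 2248 = -$376.
Shutting down would mean losing the fixed cost of $1656, so operating at a loss of $376 is better by $1280.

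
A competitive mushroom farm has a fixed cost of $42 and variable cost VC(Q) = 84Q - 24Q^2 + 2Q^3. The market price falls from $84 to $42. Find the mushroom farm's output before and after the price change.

Output falls from 8 to 7

MC = 84 - 48Q + 6Q^2; the shutdown threshold is min AVC = $12 (at Q = 6).
With P = $84 above the shutdown price, P = MC gives Q = 8.
At P = $42 ≥ min AVC, set P = MC: Q = 7. The firm stays open but cuts output.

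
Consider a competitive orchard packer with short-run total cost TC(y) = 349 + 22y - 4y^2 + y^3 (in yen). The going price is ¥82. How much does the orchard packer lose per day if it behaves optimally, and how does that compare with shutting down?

AVC = 22 - 4y + y^2; min AVC = ¥18 at y = 2. Since P = ¥82 ≥ min AVC, the firm produces.
MC = 22 - 8y + 3y^2. Setting P = MC and taking the root on the rising branch gives y* = 6.
TR = 82·6 = 492. TC = 349 + 204 = 553. Profit = 492 − 553 = -¥61.
That loss of ¥61 beats the ¥349 the firm would lose by shutting down; producing recovers ¥288 of fixed cost.

Profit = -¥61 at y = 6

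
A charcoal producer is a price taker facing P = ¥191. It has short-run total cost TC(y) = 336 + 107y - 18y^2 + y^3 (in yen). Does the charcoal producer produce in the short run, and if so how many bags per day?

Produce at y = 14

From TC, MC = TC'(y) = 107 - 36y + 3y^2 and AVC = VC/y = 107 - 18y + y^2.
AVC is minimized where dAVC/dy = -18 + 2y = 0, at y = 9; min AVC = 107 - 18·9 + 9^2 = ¥26.
Since P = ¥191 ≥ min AVC = ¥26, price covers variable cost and the firm should produce.
Solving P = MC: -84 - 36y + 3y^2 = 0 ⇒ y = -2 or 14. On the upward-sloping branch, y* = 14.
Check: AVC at y = 14 is ¥51 ≤ P, so revenue covers variable cost.
Profit = P·y − TC = 191·14 − 1050 = ¥1624.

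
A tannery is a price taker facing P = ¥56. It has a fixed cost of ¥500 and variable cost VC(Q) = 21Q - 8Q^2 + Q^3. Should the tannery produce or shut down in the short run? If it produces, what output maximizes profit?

From TC, MC = TC'(Q) = 21 - 16Q + 3Q^2 and AVC = VC/Q = 21 - 8Q + Q^2.
The AVC parabola has its vertex at Q = 8/2 = 4, where AVC = 21 - 8·4 + 4^2 = ¥5.
Because ¥56 ≥ ¥5, revenue can cover variable cost; the firm operates.
Set P = MC: 56 = 21 - 16Q + 3Q^2 → -35 - 16Q + 3Q^2 = 0. The roots are Q = -5/3 and Q = 7; the profit-maximizing output is on the rising part of MC, so Q* = 7.
Check: AVC at Q = 7 is ¥14 ≤ P, so revenue covers variable cost.
Profit = P·Q − TC = 56·7 − 598 = -¥206, a loss, but smaller than the ¥500 fixed cost the firm would lose by shutting down.

Produce at Q = 7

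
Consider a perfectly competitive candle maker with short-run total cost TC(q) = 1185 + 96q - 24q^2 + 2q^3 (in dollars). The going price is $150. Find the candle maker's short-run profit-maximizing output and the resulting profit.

Profit = -$213 at q = 9

AVC = 96 - 24q + 2q^2; min AVC = $24 at q = 6. Since P = $150 ≥ min AVC, the firm produces.
With MC = 96 - 48q + 6q^2, P = MC on the upward-sloping part at q* = 9.
TR = 150·9 = 1350. TC = 1185 + 378 = 1563. Profit = 1350 − 1563 = -$213.
That loss of $213 beats the $1185 the firm would lose by shutting down; producing recovers $972 of fixed cost.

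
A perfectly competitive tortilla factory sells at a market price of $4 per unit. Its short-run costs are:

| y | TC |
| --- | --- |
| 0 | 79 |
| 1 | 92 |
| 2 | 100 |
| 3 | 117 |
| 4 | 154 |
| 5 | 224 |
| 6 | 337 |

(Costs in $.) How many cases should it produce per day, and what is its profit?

y = 0 (shut down); profit = -$79

Compute π = P·y − TC at each output: y=0: -79; y=1: -88; y=2: -92; y=3: -105; y=4: -138; y=5: -204; y=6: -313.
Profit is highest at y = 0. Equivalently, the lowest AVC in the table is 21/2 ≈ $10.50 at y = 2, and P = $4 falls below it — price never covers variable cost, so the firm shuts down and loses only its fixed cost.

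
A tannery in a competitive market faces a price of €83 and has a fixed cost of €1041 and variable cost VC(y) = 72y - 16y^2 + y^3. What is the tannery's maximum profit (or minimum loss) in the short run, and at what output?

AVC = 72 - 16y + y^2 has its minimum €8 at y = 8; price €83 clears that bar, so the firm operates.
MC = 72 - 32y + 3y^2. Setting P = MC and taking the root on the rising branch gives y* = 11.
TR = 83·11 = 913. TC = 1041 + 187 = 1228. Profit = 913 − 1228 = -€315.
By producing, the firm covers all variable cost plus €726 of fixed cost; shutting down would lose the full €1041.

Profit = -€315 at y = 11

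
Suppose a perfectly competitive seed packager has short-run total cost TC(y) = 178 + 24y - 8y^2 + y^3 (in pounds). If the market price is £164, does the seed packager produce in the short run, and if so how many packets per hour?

Strip out fixed cost: VC = 24y - 8y^2 + y^3. Then AVC = 24 - 8y + y^2 and MC = 24 - 16y + 3y^2.
AVC is minimized where dAVC/dy = -8 + 2y = 0, at y = 4; min AVC = 24 - 8·4 + 4^2 = £8.
Because £164 ≥ £8, revenue can cover variable cost; the firm operates.
P = MC gives -140 - 16y + 3y^2 = 0, with roots -14/3 and 10. Take the larger (rising MC): y* = 10.
Check: AVC at y = 10 is £44 ≤ P, so revenue covers variable cost.
Profit = P·y − TC = 164·10 − 618 = £1022.

Produce at y = 10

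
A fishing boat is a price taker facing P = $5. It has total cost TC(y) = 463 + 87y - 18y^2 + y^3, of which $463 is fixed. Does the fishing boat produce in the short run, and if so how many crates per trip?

Strip out fixed cost: VC = 87y - 18y^2 + y^3. Then AVC = 87 - 18y + y^2 and MC = 87 - 36y + 3y^2.
AVC is minimized where dAVC/dy = -18 + 2y = 0, at y = 9; min AVC = 87 - 18·9 + 9^2 = $6.
Since P = $5 < min AVC = $6, price fails to cover variable cost at any output.
Best response: produce nothing and absorb the $463 fixed cost.

Shut down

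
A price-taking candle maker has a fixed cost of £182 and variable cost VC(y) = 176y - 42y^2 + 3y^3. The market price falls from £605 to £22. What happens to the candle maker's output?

MC = 176 - 84y + 9y^2; the shutdown threshold is min AVC = £29 (at y = 7).
With P = £605 above the shutdown price, P = MC gives y = 13.
At P = £22 < min AVC = £29, price no longer covers variable cost at any output, so the firm shuts down: y = 0.

Output falls from 13 to 0 (the firm shuts down)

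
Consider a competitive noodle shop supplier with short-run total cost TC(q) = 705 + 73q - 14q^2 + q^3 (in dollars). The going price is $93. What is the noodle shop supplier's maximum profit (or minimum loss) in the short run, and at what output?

AVC = 73 - 14q + q^2 has its minimum $24 at q = 7; price $93 clears that bar, so the firm operates.
With MC = 73 - 28q + 3q^2, P = MC on the upward-sloping part at q* = 10.
TR = 93·10 = 930. TC = 705 + 330 = 1035. Profit = 930 − 1035 = -$105.
Shutting down would mean losing the fixed cost of $705, so operating at a loss of $105 is better by $600.

Profit = -$105 at q = 10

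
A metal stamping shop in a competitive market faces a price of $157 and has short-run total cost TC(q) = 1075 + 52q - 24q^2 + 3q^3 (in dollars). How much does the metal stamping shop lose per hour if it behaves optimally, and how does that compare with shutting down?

AVC = 52 - 24q + 3q^2 has its minimum $4 at q = 4; price $157 clears that bar, so the firm operates.
MC = 52 - 48q + 9q^2. Setting P = MC and taking the root on the rising branch gives q* = 7.
TR = 157·7 = 1099. TC = 1075 + 217 = 1292. Profit = 1099 − 1292 = -$193.
Shutting down would mean losing the fixed cost of $1075, so operating at a loss of $193 is better by $882.

Profit = -$193 at q = 7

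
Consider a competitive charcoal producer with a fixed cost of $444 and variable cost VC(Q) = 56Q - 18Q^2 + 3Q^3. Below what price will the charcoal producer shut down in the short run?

$29 per unit

The firm shuts down when price falls below the minimum of average variable cost. AVC = VC/Q = 56 - 18Q + 3Q^2.
dAVC/dQ = -18 + 6Q = 0 gives Q = 3. min AVC = 56 - 18·3 + 3·3^2 = 29.
For P < $29 the firm produces nothing.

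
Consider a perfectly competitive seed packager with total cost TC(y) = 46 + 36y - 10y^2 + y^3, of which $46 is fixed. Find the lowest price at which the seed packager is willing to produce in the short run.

$11 per unit

The shutdown price is the minimum of AVC. VC = 36y - 10y^2 + y^3, so AVC = 36 - 10y + y^2.
At the minimum of AVC, MC = AVC. MC = 36 - 20y + 3y^2; setting MC = AVC gives 2y^2 - 10y = 0, so y = 5. min AVC = 11.
For P < $11 the firm produces nothing.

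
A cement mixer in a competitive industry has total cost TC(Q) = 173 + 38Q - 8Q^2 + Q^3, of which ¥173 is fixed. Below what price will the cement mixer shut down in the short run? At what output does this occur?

The firm shuts down when price falls below the minimum of average variable cost. AVC = VC/Q = 38 - 8Q + Q^2.
dAVC/dQ = -8 + 2Q = 0 gives Q = 4. min AVC = 38 - 8·4 + 4^2 = 22.
The firm shuts down for any P below ¥22.

¥22 per unit, at Q = 4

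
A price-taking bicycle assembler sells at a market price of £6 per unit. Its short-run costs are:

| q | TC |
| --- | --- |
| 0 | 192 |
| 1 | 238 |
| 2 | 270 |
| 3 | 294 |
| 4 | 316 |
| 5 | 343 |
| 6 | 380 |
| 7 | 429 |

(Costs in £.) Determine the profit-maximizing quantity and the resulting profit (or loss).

Tabulate TR − TC: q=0: -192; q=1: -232; q=2: -258; q=3: -276; q=4: -292; q=5: -313; q=6: -344; q=7: -387.
Profit is highest at q = 0. Equivalently, the lowest AVC in the table is 151/5 ≈ £30.20 at q = 5, and P = £6 falls below it — price never covers variable cost, so the firm shuts down and loses only its fixed cost.

q = 0 (shut down); profit = -£192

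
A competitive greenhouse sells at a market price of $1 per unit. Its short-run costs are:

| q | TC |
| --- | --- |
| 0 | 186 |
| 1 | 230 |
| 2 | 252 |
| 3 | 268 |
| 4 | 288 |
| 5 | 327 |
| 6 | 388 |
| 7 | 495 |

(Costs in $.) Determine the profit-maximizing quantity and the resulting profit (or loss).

Tabulate TR − TC: q=0: -186; q=1: -229; q=2: -250; q=3: -265; q=4: -284; q=5: -322; q=6: -382; q=7: -488.
Profit is highest at q = 0. Equivalently, the lowest AVC in the table is 102/4 ≈ $25.50 at q = 4, and P = $1 falls below it — price never covers variable cost, so the firm shuts down and loses only its fixed cost.

q = 0 (shut down); profit = -$186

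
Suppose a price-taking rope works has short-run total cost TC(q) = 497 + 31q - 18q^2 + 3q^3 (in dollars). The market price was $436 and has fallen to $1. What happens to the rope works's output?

AVC = 31 - 18q + 3q^2, minimized at q = 3 where min AVC = $4. MC = 31 - 36q + 9q^2.
With P = $436 above the shutdown price, P = MC gives q = 9.
At P = $1 < min AVC = $4, price no longer covers variable cost at any output, so the firm shuts down: q = 0.

Output falls from 9 to 0 (the firm shuts down)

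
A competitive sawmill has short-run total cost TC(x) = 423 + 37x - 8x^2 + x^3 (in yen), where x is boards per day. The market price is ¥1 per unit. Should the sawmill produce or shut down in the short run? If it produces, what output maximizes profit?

Shut down

Variable cost is VC = 37x - 8x^2 + x^3, so AVC = VC/x = 37 - 8x + x^2 and MC = dTC/dx = 37 - 16x + 3x^2.
AVC hits its minimum where MC = AVC, at x = 4, giving min AVC = 37 - 8·4 + 4^2 = ¥21.
P = ¥1 lies below min AVC = ¥21; no output level covers variable cost.
Shutting down limits the loss to fixed cost, ¥423.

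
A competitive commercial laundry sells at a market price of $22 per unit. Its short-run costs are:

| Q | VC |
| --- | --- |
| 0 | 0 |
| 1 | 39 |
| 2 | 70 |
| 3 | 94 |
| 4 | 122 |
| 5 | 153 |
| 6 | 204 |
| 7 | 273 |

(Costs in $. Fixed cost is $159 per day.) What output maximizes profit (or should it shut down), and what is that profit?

Compute π = P·Q − TC at each output: Q=0: -159; Q=1: -176; Q=2: -185; Q=3: -187; Q=4: -193; Q=5: -202; Q=6: -231; Q=7: -278.
Profit is highest at Q = 0. Equivalently, the lowest AVC in the table is 122/4 ≈ $30.50 at Q = 4, and P = $22 falls below it — price never covers variable cost, so the firm shuts down and loses only its fixed cost.

Q = 0 (shut down); profit = -$159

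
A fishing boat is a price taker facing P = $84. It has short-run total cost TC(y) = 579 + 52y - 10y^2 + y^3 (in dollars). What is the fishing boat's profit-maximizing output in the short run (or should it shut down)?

Produce at y = 8

Strip out fixed cost: VC = 52y - 10y^2 + y^3. Then AVC = 52 - 10y + y^2 and MC = 52 - 20y + 3y^2.
AVC is minimized where dAVC/dy = -10 + 2y = 0, at y = 5; min AVC = 52 - 10·5 + 5^2 = $27.
P = $84 exceeds min AVC = $27, so the firm stays open.
Solving P = MC: -32 - 20y + 3y^2 = 0 ⇒ y = -4/3 or 8. On the upward-sloping branch, y* = 8.
Check: AVC at y = 8 is $36 ≤ P, so revenue covers variable cost.
Profit = P·y − TC = 84·8 − 867 = -$195, a loss, but smaller than the $579 fixed cost the firm would lose by shutting down.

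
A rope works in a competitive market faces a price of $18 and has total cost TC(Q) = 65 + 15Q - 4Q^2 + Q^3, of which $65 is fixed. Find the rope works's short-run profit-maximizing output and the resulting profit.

AVC = 15 - 4Q + Q^2 has its minimum $11 at Q = 2; price $18 clears that bar, so the firm operates.
MC = 15 - 8Q + 3Q^2. Setting P = MC and taking the root on the rising branch gives Q* = 3.
TR = 18·3 = 54. TC = 65 + 36 = 101. Profit = 54 − 101 = -$47.
That loss of $47 beats the $65 the firm would lose by shutting down; producing recovers $18 of fixed cost.

Profit = -$47 at Q = 3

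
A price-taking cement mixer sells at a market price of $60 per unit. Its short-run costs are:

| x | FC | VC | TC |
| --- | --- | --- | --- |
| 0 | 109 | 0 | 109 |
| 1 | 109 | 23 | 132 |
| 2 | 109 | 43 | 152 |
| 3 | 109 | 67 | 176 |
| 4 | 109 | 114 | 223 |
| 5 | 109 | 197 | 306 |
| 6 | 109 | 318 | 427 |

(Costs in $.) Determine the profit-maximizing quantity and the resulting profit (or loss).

x = 4; profit = $17

Compute π = P·x − TC at each output: x=0: -109; x=1: -72; x=2: -32; x=3: 4; x=4: 17; x=5: -6; x=6: -67.
Profit is maximized at x = 4. AVC there is 114/4 = $28.50 ≤ P, so producing beats shutting down (which would give -$109).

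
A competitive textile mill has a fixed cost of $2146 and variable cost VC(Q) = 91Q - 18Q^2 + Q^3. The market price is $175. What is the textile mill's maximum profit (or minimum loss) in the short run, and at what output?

AVC = 91 - 18Q + Q^2 has its minimum $10 at Q = 9; price $175 clears that bar, so the firm operates.
MC = 91 - 36Q + 3Q^2. Setting P = MC and taking the root on the rising branch gives Q* = 14.
TR = 175·14 = 2450. TC = 2146 + 490 = 2636. Profit = 2450 − 2636 = -$186.
That loss of $186 beats the $2146 the firm would lose by shutting down; producing recovers $1960 of fixed cost.

Profit = -$186 at Q = 14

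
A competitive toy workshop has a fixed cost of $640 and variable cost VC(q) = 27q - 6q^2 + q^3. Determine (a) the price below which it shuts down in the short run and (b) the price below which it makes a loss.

Shutdown price = $18; break-even price = $123

AVC = 27 - 6q + q^2; minimized at q = 3, giving min AVC = $18. That is the shutdown price.
ATC = 640/q + 27 - 6q + q^2. Setting dATC/dq = −640/q^2 − 6 + 2q = 0 gives q = 8 (since 2·8^3 − 6·8^2 = 640).
min ATC = 640/8 + 27 − 6·8 + 8^2 = $123. That is the break-even price.
For $18 ≤ P < $123 the firm produces at a loss; below $18 it shuts down.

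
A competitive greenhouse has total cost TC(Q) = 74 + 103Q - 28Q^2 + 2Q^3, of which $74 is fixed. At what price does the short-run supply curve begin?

$5 per unit

The firm shuts down when price falls below the minimum of average variable cost. AVC = VC/Q = 103 - 28Q + 2Q^2.
dAVC/dQ = -28 + 4Q = 0 gives Q = 7. min AVC = 103 - 28·7 + 2·7^2 = 5.
So the shutdown price is $5.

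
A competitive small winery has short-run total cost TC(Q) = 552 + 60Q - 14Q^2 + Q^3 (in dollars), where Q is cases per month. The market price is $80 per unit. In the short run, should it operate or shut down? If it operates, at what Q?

Strip out fixed cost: VC = 60Q - 14Q^2 + Q^3. Then AVC = 60 - 14Q + Q^2 and MC = 60 - 28Q + 3Q^2.
AVC hits its minimum where MC = AVC, at Q = 7, giving min AVC = 60 - 14·7 + 7^2 = $11.
P = $80 exceeds min AVC = $11, so the firm stays open.
P = MC gives -20 - 28Q + 3Q^2 = 0, with roots -2/3 and 10. Take the larger (rising MC): Q* = 10.
Check: AVC at Q = 10 is $20 ≤ P, so revenue covers variable cost.
Profit = P·Q − TC = 80·10 − 752 = $48.

Produce at Q = 10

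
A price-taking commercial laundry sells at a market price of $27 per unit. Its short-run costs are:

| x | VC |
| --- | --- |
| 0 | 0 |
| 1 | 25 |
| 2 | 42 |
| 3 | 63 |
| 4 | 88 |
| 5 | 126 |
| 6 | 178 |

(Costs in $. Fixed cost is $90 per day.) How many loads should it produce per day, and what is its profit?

x = 4; profit = -$70

Profit at each row (π = 27x − TC): x=0: -90; x=1: -88; x=2: -78; x=3: -72; x=4: -70; x=5: -81; x=6: -106.
Profit is maximized at x = 4. AVC there is 88/4 = $22 ≤ P, so producing beats shutting down (which would give -$90).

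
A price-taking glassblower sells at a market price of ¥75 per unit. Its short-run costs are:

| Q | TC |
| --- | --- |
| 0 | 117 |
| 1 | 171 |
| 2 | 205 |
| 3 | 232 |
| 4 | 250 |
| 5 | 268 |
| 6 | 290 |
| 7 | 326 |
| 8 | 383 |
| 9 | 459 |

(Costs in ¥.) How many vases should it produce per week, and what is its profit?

Tabulate TR − TC: Q=0: -117; Q=1: -96; Q=2: -55; Q=3: -7; Q=4: 50; Q=5: 107; Q=6: 160; Q=7: 199; Q=8: 217; Q=9: 216.
Profit is maximized at Q = 8. AVC there is 266/8 = ¥33.25 ≤ P, so producing beats shutting down (which would give -¥117).

Q = 8; profit = ¥217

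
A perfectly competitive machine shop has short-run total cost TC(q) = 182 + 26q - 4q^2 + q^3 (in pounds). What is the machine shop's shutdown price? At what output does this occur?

£22 per unit, at q = 2

Short-run supply begins at min AVC. From VC = 26q - 4q^2 + q^3, AVC = 26 - 4q + q^2.
At the minimum of AVC, MC = AVC. MC = 26 - 8q + 3q^2; setting MC = AVC gives 2q^2 - 4q = 0, so q = 2. min AVC = 22.
For P < £22 the firm produces nothing.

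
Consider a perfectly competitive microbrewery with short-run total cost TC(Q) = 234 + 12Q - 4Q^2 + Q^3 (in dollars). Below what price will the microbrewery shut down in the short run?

The firm shuts down when price falls below the minimum of average variable cost. AVC = VC/Q = 12 - 4Q + Q^2.
At the minimum of AVC, MC = AVC. MC = 12 - 8Q + 3Q^2; setting MC = AVC gives 2Q^2 - 4Q = 0, so Q = 2. min AVC = 8.
For P < $8 the firm produces nothing.

$8 per unit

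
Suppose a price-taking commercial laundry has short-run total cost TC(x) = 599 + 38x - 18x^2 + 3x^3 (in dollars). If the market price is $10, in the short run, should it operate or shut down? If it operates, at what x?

Variable cost is VC = 38x - 18x^2 + 3x^3, so AVC = VC/x = 38 - 18x + 3x^2 and MC = dTC/dx = 38 - 36x + 9x^2.
The AVC parabola has its vertex at x = 18/6 = 3, where AVC = 38 - 18·3 + 3·3^2 = $11.
Since P = $10 < min AVC = $11, price fails to cover variable cost at any output.
Shutting down limits the loss to fixed cost, $599.

Shut down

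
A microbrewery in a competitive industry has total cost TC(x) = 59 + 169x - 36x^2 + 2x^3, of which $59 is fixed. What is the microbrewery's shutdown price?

$7 per unit

The shutdown price is the minimum of AVC. VC = 169x - 36x^2 + 2x^3, so AVC = 169 - 36x + 2x^2.
At the minimum of AVC, MC = AVC. MC = 169 - 72x + 6x^2; setting MC = AVC gives 4x^2 - 36x = 0, so x = 9. min AVC = 7.
So the shutdown price is $7.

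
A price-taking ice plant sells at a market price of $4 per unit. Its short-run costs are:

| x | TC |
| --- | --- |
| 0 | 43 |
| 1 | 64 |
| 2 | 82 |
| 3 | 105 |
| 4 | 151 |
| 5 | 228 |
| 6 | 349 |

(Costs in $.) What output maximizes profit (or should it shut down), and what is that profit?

x = 0 (shut down); profit = -$43

Tabulate TR − TC: x=0: -43; x=1: -60; x=2: -74; x=3: -93; x=4: -135; x=5: -208; x=6: -325.
Profit is highest at x = 0. Equivalently, the lowest AVC in the table is 39/2 ≈ $19.50 at x = 2, and P = $4 falls below it — price never covers variable cost, so the firm shuts down and loses only its fixed cost.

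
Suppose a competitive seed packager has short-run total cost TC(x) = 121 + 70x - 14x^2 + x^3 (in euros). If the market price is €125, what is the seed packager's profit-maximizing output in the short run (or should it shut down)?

Produce at x = 11

From TC, MC = TC'(x) = 70 - 28x + 3x^2 and AVC = VC/x = 70 - 14x + x^2.
The AVC parabola has its vertex at x = 14/2 = 7, where AVC = 70 - 14·7 + 7^2 = €21.
Because €125 ≥ €21, revenue can cover variable cost; the firm operates.
P = MC gives -55 - 28x + 3x^2 = 0, with roots -5/3 and 11. Take the larger (rising MC): x* = 11.
Check: AVC at x = 11 is €37 ≤ P, so revenue covers variable cost.
Profit = P·x − TC = 125·11 − 528 = €847.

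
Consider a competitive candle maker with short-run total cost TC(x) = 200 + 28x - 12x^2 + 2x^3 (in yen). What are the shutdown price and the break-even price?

Shutdown price = min AVC. AVC = 28 - 12x + 2x^2, with vertex at x = 3 and minimum ¥10.
ATC = 200/x + 28 - 12x + 2x^2. Setting dATC/dx = −200/x^2 − 12 + 4x = 0 gives x = 5 (since 4·5^3 − 12·5^2 = 200).
min ATC = 200/5 + 28 − 12·5 + 2·5^2 = ¥58. That is the break-even price.
For ¥10 ≤ P < ¥58 the firm produces at a loss; below ¥10 it shuts down.

Shutdown price = ¥10; break-even price = ¥58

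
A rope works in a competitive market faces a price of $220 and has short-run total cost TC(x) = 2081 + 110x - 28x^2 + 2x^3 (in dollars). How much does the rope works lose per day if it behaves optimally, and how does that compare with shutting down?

Profit = -$145 at x = 11

AVC = 110 - 28x + 2x^2 has its minimum $12 at x = 7; price $220 clears that bar, so the firm operates.
With MC = 110 - 56x + 6x^2, P = MC on the upward-sloping part at x* = 11.
TR = 220·11 = 2420. TC = 2081 + 484 = 2565. Profit = 2420 − 2565 = -$145.
That loss of $145 beats the $2081 the firm would lose by shutting down; producing recovers $1936 of fixed cost.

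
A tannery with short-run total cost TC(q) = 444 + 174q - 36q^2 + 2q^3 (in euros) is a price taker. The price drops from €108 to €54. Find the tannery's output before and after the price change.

Output falls from 11 to 10

AVC = 174 - 36q + 2q^2, minimized at q = 9 where min AVC = €12. MC = 174 - 72q + 6q^2.
With P = €108 above the shutdown price, P = MC gives q = 11.
At P = €54 ≥ min AVC, set P = MC: q = 10. The firm stays open but cuts output.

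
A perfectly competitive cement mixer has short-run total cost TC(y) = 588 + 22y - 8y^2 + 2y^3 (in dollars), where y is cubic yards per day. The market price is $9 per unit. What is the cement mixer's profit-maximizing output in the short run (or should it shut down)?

Shut down

Variable cost is VC = 22y - 8y^2 + 2y^3, so AVC = VC/y = 22 - 8y + 2y^2 and MC = dTC/dy = 22 - 16y + 6y^2.
AVC hits its minimum where MC = AVC, at y = 2, giving min AVC = 22 - 8·2 + 2·2^2 = $14.
With P < min AVC ($9 < $14), every unit sold adds to the loss.
The firm minimizes its loss by shutting down and losing only its fixed cost of $588.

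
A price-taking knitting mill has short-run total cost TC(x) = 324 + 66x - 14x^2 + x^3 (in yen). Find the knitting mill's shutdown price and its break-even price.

Shutdown price = ¥17; break-even price = ¥57

AVC = 66 - 14x + x^2; minimized at x = 7, giving min AVC = ¥17. That is the shutdown price.
ATC = 324/x + 66 - 14x + x^2. Setting dATC/dx = −324/x^2 − 14 + 2x = 0 gives x = 9 (since 2·9^3 − 14·9^2 = 324).
min ATC = 324/9 + 66 − 14·9 + 9^2 = ¥57. That is the break-even price.
Between these two prices the firm operates at a loss; above ¥57 it earns a profit.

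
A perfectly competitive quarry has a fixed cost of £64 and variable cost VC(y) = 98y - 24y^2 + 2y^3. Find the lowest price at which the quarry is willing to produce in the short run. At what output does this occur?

The shutdown price is the minimum of AVC. VC = 98y - 24y^2 + 2y^3, so AVC = 98 - 24y + 2y^2.
dAVC/dy = -24 + 4y = 0 gives y = 6. min AVC = 98 - 24·6 + 2·6^2 = 26.
So the shutdown price is £26.

£26 per unit, at y = 6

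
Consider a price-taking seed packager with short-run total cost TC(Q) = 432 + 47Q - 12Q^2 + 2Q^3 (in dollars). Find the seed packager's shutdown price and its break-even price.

Shutdown price = $29; break-even price = $119

Shutdown price = min AVC. AVC = 47 - 12Q + 2Q^2, with vertex at Q = 3 and minimum $29.
ATC = 432/Q + 47 - 12Q + 2Q^2. Setting dATC/dQ = −432/Q^2 − 12 + 4Q = 0 gives Q = 6 (since 4·6^3 − 12·6^2 = 432).
min ATC = 432/6 + 47 − 12·6 + 2·6^2 = $119. That is the break-even price.
For $29 ≤ P < $119 the firm produces at a loss; below $29 it shuts down.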